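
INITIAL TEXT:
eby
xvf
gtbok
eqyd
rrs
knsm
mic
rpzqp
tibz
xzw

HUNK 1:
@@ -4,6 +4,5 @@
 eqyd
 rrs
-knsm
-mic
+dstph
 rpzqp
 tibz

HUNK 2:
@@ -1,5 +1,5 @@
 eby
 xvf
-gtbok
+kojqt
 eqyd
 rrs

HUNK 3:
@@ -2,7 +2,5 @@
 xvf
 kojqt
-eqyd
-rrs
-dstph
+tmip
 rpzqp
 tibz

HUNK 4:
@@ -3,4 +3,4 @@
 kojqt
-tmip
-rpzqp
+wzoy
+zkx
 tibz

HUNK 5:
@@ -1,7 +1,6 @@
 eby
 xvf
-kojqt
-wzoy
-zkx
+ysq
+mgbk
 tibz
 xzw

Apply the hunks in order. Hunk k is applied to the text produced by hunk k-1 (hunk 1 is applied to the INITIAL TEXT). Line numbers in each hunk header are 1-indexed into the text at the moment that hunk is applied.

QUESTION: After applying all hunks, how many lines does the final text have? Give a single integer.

Hunk 1: at line 4 remove [knsm,mic] add [dstph] -> 9 lines: eby xvf gtbok eqyd rrs dstph rpzqp tibz xzw
Hunk 2: at line 1 remove [gtbok] add [kojqt] -> 9 lines: eby xvf kojqt eqyd rrs dstph rpzqp tibz xzw
Hunk 3: at line 2 remove [eqyd,rrs,dstph] add [tmip] -> 7 lines: eby xvf kojqt tmip rpzqp tibz xzw
Hunk 4: at line 3 remove [tmip,rpzqp] add [wzoy,zkx] -> 7 lines: eby xvf kojqt wzoy zkx tibz xzw
Hunk 5: at line 1 remove [kojqt,wzoy,zkx] add [ysq,mgbk] -> 6 lines: eby xvf ysq mgbk tibz xzw
Final line count: 6

Answer: 6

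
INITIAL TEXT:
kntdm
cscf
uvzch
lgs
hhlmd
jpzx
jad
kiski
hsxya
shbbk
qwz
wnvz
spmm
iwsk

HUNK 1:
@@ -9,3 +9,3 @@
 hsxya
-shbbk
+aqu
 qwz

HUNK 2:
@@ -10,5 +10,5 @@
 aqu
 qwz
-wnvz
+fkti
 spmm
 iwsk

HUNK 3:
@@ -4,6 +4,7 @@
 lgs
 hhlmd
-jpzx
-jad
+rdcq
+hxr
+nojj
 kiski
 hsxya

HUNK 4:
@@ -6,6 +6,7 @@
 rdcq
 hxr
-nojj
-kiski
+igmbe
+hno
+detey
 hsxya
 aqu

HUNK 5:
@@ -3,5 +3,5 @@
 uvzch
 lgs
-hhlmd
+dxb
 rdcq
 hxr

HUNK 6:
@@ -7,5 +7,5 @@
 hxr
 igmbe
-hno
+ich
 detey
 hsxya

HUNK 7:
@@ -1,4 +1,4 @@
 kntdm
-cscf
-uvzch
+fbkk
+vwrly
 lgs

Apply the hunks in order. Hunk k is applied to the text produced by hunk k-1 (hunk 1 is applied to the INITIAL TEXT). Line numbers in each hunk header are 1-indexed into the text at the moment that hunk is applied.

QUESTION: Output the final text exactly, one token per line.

Answer: kntdm
fbkk
vwrly
lgs
dxb
rdcq
hxr
igmbe
ich
detey
hsxya
aqu
qwz
fkti
spmm
iwsk

Derivation:
Hunk 1: at line 9 remove [shbbk] add [aqu] -> 14 lines: kntdm cscf uvzch lgs hhlmd jpzx jad kiski hsxya aqu qwz wnvz spmm iwsk
Hunk 2: at line 10 remove [wnvz] add [fkti] -> 14 lines: kntdm cscf uvzch lgs hhlmd jpzx jad kiski hsxya aqu qwz fkti spmm iwsk
Hunk 3: at line 4 remove [jpzx,jad] add [rdcq,hxr,nojj] -> 15 lines: kntdm cscf uvzch lgs hhlmd rdcq hxr nojj kiski hsxya aqu qwz fkti spmm iwsk
Hunk 4: at line 6 remove [nojj,kiski] add [igmbe,hno,detey] -> 16 lines: kntdm cscf uvzch lgs hhlmd rdcq hxr igmbe hno detey hsxya aqu qwz fkti spmm iwsk
Hunk 5: at line 3 remove [hhlmd] add [dxb] -> 16 lines: kntdm cscf uvzch lgs dxb rdcq hxr igmbe hno detey hsxya aqu qwz fkti spmm iwsk
Hunk 6: at line 7 remove [hno] add [ich] -> 16 lines: kntdm cscf uvzch lgs dxb rdcq hxr igmbe ich detey hsxya aqu qwz fkti spmm iwsk
Hunk 7: at line 1 remove [cscf,uvzch] add [fbkk,vwrly] -> 16 lines: kntdm fbkk vwrly lgs dxb rdcq hxr igmbe ich detey hsxya aqu qwz fkti spmm iwsk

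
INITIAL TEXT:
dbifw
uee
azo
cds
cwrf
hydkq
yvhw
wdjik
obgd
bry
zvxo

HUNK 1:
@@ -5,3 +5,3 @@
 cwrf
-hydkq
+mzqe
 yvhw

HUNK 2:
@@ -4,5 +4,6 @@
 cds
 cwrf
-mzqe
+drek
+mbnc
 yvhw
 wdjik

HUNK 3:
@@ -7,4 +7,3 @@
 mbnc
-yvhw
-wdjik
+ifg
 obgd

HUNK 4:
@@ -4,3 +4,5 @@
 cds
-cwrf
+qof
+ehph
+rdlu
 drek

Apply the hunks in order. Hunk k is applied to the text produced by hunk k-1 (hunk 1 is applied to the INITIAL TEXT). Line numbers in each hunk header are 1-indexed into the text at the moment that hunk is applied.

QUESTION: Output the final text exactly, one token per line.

Hunk 1: at line 5 remove [hydkq] add [mzqe] -> 11 lines: dbifw uee azo cds cwrf mzqe yvhw wdjik obgd bry zvxo
Hunk 2: at line 4 remove [mzqe] add [drek,mbnc] -> 12 lines: dbifw uee azo cds cwrf drek mbnc yvhw wdjik obgd bry zvxo
Hunk 3: at line 7 remove [yvhw,wdjik] add [ifg] -> 11 lines: dbifw uee azo cds cwrf drek mbnc ifg obgd bry zvxo
Hunk 4: at line 4 remove [cwrf] add [qof,ehph,rdlu] -> 13 lines: dbifw uee azo cds qof ehph rdlu drek mbnc ifg obgd bry zvxo

Answer: dbifw
uee
azo
cds
qof
ehph
rdlu
drek
mbnc
ifg
obgd
bry
zvxo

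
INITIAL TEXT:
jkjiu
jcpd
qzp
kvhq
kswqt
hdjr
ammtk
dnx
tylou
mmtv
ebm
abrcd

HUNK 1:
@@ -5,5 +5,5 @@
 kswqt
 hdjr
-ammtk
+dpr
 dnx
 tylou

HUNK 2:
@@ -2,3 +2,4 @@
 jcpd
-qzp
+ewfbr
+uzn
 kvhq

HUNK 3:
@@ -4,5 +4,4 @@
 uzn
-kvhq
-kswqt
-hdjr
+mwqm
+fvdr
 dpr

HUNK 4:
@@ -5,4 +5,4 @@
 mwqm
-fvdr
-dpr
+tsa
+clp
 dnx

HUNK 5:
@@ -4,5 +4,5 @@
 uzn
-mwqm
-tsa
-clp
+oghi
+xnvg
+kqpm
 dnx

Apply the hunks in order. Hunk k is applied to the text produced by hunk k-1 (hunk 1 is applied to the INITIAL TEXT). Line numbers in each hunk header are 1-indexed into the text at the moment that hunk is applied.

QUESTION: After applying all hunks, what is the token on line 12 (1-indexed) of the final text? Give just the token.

Answer: abrcd

Derivation:
Hunk 1: at line 5 remove [ammtk] add [dpr] -> 12 lines: jkjiu jcpd qzp kvhq kswqt hdjr dpr dnx tylou mmtv ebm abrcd
Hunk 2: at line 2 remove [qzp] add [ewfbr,uzn] -> 13 lines: jkjiu jcpd ewfbr uzn kvhq kswqt hdjr dpr dnx tylou mmtv ebm abrcd
Hunk 3: at line 4 remove [kvhq,kswqt,hdjr] add [mwqm,fvdr] -> 12 lines: jkjiu jcpd ewfbr uzn mwqm fvdr dpr dnx tylou mmtv ebm abrcd
Hunk 4: at line 5 remove [fvdr,dpr] add [tsa,clp] -> 12 lines: jkjiu jcpd ewfbr uzn mwqm tsa clp dnx tylou mmtv ebm abrcd
Hunk 5: at line 4 remove [mwqm,tsa,clp] add [oghi,xnvg,kqpm] -> 12 lines: jkjiu jcpd ewfbr uzn oghi xnvg kqpm dnx tylou mmtv ebm abrcd
Final line 12: abrcd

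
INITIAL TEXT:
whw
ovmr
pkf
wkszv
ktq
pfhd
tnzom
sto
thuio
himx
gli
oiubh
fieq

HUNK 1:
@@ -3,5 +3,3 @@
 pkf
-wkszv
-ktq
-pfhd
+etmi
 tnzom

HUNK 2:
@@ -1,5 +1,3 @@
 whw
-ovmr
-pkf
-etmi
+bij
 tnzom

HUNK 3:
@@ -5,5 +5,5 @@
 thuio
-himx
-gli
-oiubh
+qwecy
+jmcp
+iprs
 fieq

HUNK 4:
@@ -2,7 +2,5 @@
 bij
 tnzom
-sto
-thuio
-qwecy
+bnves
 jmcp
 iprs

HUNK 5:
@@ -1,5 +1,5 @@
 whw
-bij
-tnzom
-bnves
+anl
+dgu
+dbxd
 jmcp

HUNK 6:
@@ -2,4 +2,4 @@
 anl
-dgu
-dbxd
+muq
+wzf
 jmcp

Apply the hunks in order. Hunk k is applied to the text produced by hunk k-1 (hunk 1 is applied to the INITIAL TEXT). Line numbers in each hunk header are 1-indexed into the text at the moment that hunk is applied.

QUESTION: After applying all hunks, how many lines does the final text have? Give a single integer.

Answer: 7

Derivation:
Hunk 1: at line 3 remove [wkszv,ktq,pfhd] add [etmi] -> 11 lines: whw ovmr pkf etmi tnzom sto thuio himx gli oiubh fieq
Hunk 2: at line 1 remove [ovmr,pkf,etmi] add [bij] -> 9 lines: whw bij tnzom sto thuio himx gli oiubh fieq
Hunk 3: at line 5 remove [himx,gli,oiubh] add [qwecy,jmcp,iprs] -> 9 lines: whw bij tnzom sto thuio qwecy jmcp iprs fieq
Hunk 4: at line 2 remove [sto,thuio,qwecy] add [bnves] -> 7 lines: whw bij tnzom bnves jmcp iprs fieq
Hunk 5: at line 1 remove [bij,tnzom,bnves] add [anl,dgu,dbxd] -> 7 lines: whw anl dgu dbxd jmcp iprs fieq
Hunk 6: at line 2 remove [dgu,dbxd] add [muq,wzf] -> 7 lines: whw anl muq wzf jmcp iprs fieq
Final line count: 7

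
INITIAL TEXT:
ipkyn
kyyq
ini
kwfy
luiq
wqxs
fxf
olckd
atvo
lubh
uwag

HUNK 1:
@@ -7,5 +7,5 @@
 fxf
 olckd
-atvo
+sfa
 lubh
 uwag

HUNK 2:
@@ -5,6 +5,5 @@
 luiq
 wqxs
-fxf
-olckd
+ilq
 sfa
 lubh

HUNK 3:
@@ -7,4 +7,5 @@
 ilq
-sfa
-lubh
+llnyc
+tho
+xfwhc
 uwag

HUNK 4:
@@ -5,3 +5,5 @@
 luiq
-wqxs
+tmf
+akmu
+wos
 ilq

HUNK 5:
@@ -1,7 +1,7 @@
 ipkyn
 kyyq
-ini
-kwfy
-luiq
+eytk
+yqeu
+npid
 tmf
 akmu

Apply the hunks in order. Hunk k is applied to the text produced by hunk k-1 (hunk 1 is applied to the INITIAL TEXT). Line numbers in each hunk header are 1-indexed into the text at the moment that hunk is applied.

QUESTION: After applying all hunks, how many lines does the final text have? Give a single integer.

Hunk 1: at line 7 remove [atvo] add [sfa] -> 11 lines: ipkyn kyyq ini kwfy luiq wqxs fxf olckd sfa lubh uwag
Hunk 2: at line 5 remove [fxf,olckd] add [ilq] -> 10 lines: ipkyn kyyq ini kwfy luiq wqxs ilq sfa lubh uwag
Hunk 3: at line 7 remove [sfa,lubh] add [llnyc,tho,xfwhc] -> 11 lines: ipkyn kyyq ini kwfy luiq wqxs ilq llnyc tho xfwhc uwag
Hunk 4: at line 5 remove [wqxs] add [tmf,akmu,wos] -> 13 lines: ipkyn kyyq ini kwfy luiq tmf akmu wos ilq llnyc tho xfwhc uwag
Hunk 5: at line 1 remove [ini,kwfy,luiq] add [eytk,yqeu,npid] -> 13 lines: ipkyn kyyq eytk yqeu npid tmf akmu wos ilq llnyc tho xfwhc uwag
Final line count: 13

Answer: 13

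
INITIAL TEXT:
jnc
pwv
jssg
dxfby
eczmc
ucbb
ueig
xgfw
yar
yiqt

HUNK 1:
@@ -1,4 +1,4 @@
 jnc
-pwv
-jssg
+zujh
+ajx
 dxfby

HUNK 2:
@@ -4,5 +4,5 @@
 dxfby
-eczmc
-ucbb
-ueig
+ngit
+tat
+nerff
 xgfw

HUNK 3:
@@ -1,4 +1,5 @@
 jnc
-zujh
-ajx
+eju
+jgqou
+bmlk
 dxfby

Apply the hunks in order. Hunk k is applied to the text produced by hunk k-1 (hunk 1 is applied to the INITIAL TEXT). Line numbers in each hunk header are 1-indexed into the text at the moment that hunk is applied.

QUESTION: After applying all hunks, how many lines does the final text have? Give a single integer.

Answer: 11

Derivation:
Hunk 1: at line 1 remove [pwv,jssg] add [zujh,ajx] -> 10 lines: jnc zujh ajx dxfby eczmc ucbb ueig xgfw yar yiqt
Hunk 2: at line 4 remove [eczmc,ucbb,ueig] add [ngit,tat,nerff] -> 10 lines: jnc zujh ajx dxfby ngit tat nerff xgfw yar yiqt
Hunk 3: at line 1 remove [zujh,ajx] add [eju,jgqou,bmlk] -> 11 lines: jnc eju jgqou bmlk dxfby ngit tat nerff xgfw yar yiqt
Final line count: 11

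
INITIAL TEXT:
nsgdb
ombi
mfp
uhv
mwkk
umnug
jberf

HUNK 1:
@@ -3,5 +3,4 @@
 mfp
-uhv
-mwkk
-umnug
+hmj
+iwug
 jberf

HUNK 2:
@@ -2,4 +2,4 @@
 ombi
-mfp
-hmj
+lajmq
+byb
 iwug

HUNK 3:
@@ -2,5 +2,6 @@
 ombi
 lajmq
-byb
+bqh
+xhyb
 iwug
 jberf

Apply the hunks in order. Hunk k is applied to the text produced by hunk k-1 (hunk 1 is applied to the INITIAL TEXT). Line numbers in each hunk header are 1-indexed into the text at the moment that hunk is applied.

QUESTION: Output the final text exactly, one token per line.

Hunk 1: at line 3 remove [uhv,mwkk,umnug] add [hmj,iwug] -> 6 lines: nsgdb ombi mfp hmj iwug jberf
Hunk 2: at line 2 remove [mfp,hmj] add [lajmq,byb] -> 6 lines: nsgdb ombi lajmq byb iwug jberf
Hunk 3: at line 2 remove [byb] add [bqh,xhyb] -> 7 lines: nsgdb ombi lajmq bqh xhyb iwug jberf

Answer: nsgdb
ombi
lajmq
bqh
xhyb
iwug
jberf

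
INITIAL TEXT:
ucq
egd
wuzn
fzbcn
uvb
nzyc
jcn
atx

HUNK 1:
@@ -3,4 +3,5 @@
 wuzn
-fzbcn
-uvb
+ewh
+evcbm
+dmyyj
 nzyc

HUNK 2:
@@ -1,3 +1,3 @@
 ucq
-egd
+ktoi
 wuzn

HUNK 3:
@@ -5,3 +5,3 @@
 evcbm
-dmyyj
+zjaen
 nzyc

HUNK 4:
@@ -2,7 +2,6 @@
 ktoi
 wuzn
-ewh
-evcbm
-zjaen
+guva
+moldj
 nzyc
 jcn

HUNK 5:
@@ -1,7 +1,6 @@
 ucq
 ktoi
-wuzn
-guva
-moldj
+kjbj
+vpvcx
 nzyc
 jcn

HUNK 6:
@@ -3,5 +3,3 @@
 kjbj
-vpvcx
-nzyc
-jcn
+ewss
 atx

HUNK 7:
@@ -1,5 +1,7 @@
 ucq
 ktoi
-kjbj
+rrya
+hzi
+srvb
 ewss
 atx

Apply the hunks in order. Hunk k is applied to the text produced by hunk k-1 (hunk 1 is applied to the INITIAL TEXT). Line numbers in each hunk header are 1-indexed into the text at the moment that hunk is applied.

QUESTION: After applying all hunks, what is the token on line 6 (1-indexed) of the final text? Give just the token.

Hunk 1: at line 3 remove [fzbcn,uvb] add [ewh,evcbm,dmyyj] -> 9 lines: ucq egd wuzn ewh evcbm dmyyj nzyc jcn atx
Hunk 2: at line 1 remove [egd] add [ktoi] -> 9 lines: ucq ktoi wuzn ewh evcbm dmyyj nzyc jcn atx
Hunk 3: at line 5 remove [dmyyj] add [zjaen] -> 9 lines: ucq ktoi wuzn ewh evcbm zjaen nzyc jcn atx
Hunk 4: at line 2 remove [ewh,evcbm,zjaen] add [guva,moldj] -> 8 lines: ucq ktoi wuzn guva moldj nzyc jcn atx
Hunk 5: at line 1 remove [wuzn,guva,moldj] add [kjbj,vpvcx] -> 7 lines: ucq ktoi kjbj vpvcx nzyc jcn atx
Hunk 6: at line 3 remove [vpvcx,nzyc,jcn] add [ewss] -> 5 lines: ucq ktoi kjbj ewss atx
Hunk 7: at line 1 remove [kjbj] add [rrya,hzi,srvb] -> 7 lines: ucq ktoi rrya hzi srvb ewss atx
Final line 6: ewss

Answer: ewss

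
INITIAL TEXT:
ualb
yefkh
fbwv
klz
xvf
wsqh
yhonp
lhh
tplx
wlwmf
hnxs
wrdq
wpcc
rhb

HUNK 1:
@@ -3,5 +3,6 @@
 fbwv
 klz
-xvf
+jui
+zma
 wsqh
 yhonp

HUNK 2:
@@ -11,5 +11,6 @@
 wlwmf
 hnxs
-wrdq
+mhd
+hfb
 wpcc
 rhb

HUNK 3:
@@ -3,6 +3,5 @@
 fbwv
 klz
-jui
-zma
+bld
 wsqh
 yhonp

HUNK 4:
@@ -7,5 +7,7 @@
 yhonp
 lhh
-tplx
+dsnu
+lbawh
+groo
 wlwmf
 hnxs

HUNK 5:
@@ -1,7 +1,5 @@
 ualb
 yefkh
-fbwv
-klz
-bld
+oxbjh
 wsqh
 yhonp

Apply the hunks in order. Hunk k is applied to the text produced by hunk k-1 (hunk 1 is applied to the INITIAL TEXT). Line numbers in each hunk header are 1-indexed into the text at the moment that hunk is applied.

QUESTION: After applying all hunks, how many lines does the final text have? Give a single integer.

Hunk 1: at line 3 remove [xvf] add [jui,zma] -> 15 lines: ualb yefkh fbwv klz jui zma wsqh yhonp lhh tplx wlwmf hnxs wrdq wpcc rhb
Hunk 2: at line 11 remove [wrdq] add [mhd,hfb] -> 16 lines: ualb yefkh fbwv klz jui zma wsqh yhonp lhh tplx wlwmf hnxs mhd hfb wpcc rhb
Hunk 3: at line 3 remove [jui,zma] add [bld] -> 15 lines: ualb yefkh fbwv klz bld wsqh yhonp lhh tplx wlwmf hnxs mhd hfb wpcc rhb
Hunk 4: at line 7 remove [tplx] add [dsnu,lbawh,groo] -> 17 lines: ualb yefkh fbwv klz bld wsqh yhonp lhh dsnu lbawh groo wlwmf hnxs mhd hfb wpcc rhb
Hunk 5: at line 1 remove [fbwv,klz,bld] add [oxbjh] -> 15 lines: ualb yefkh oxbjh wsqh yhonp lhh dsnu lbawh groo wlwmf hnxs mhd hfb wpcc rhb
Final line count: 15

Answer: 15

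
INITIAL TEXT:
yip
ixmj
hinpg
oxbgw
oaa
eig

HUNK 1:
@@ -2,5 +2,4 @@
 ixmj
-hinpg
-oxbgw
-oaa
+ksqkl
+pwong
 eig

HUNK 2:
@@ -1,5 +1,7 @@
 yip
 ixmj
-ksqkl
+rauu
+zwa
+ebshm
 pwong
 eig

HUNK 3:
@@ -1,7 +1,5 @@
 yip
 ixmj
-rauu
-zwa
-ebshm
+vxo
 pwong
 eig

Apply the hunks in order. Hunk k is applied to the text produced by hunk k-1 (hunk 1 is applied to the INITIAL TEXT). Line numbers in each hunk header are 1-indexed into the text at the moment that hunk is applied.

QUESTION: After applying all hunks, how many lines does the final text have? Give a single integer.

Answer: 5

Derivation:
Hunk 1: at line 2 remove [hinpg,oxbgw,oaa] add [ksqkl,pwong] -> 5 lines: yip ixmj ksqkl pwong eig
Hunk 2: at line 1 remove [ksqkl] add [rauu,zwa,ebshm] -> 7 lines: yip ixmj rauu zwa ebshm pwong eig
Hunk 3: at line 1 remove [rauu,zwa,ebshm] add [vxo] -> 5 lines: yip ixmj vxo pwong eig
Final line count: 5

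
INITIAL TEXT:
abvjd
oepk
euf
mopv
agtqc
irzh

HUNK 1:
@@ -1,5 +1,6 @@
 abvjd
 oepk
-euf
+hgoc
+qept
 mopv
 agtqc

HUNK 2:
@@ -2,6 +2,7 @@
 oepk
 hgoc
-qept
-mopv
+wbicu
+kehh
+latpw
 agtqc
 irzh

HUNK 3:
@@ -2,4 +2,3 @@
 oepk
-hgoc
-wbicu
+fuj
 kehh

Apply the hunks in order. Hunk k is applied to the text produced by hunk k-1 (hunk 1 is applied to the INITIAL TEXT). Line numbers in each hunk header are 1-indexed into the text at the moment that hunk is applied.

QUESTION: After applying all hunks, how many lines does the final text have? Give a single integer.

Answer: 7

Derivation:
Hunk 1: at line 1 remove [euf] add [hgoc,qept] -> 7 lines: abvjd oepk hgoc qept mopv agtqc irzh
Hunk 2: at line 2 remove [qept,mopv] add [wbicu,kehh,latpw] -> 8 lines: abvjd oepk hgoc wbicu kehh latpw agtqc irzh
Hunk 3: at line 2 remove [hgoc,wbicu] add [fuj] -> 7 lines: abvjd oepk fuj kehh latpw agtqc irzh
Final line count: 7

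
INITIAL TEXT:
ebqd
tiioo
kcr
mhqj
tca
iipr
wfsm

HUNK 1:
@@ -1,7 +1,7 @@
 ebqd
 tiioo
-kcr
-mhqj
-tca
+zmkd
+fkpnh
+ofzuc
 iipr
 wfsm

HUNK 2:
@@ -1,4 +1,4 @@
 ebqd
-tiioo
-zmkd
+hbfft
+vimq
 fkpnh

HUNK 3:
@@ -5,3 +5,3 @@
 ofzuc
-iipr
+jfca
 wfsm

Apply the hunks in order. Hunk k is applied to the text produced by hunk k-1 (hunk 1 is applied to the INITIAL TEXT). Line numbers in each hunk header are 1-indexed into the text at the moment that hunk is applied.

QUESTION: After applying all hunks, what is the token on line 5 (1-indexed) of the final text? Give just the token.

Answer: ofzuc

Derivation:
Hunk 1: at line 1 remove [kcr,mhqj,tca] add [zmkd,fkpnh,ofzuc] -> 7 lines: ebqd tiioo zmkd fkpnh ofzuc iipr wfsm
Hunk 2: at line 1 remove [tiioo,zmkd] add [hbfft,vimq] -> 7 lines: ebqd hbfft vimq fkpnh ofzuc iipr wfsm
Hunk 3: at line 5 remove [iipr] add [jfca] -> 7 lines: ebqd hbfft vimq fkpnh ofzuc jfca wfsm
Final line 5: ofzuc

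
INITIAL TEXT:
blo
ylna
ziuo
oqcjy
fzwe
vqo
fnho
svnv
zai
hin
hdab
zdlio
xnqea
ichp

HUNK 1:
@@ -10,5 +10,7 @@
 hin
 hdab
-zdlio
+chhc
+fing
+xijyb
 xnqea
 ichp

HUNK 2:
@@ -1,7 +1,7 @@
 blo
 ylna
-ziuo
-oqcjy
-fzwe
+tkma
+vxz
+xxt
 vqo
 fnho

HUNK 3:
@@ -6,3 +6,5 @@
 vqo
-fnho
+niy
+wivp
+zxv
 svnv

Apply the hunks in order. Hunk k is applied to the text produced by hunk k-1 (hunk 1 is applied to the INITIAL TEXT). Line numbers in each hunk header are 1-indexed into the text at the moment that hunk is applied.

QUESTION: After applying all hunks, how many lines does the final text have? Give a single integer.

Answer: 18

Derivation:
Hunk 1: at line 10 remove [zdlio] add [chhc,fing,xijyb] -> 16 lines: blo ylna ziuo oqcjy fzwe vqo fnho svnv zai hin hdab chhc fing xijyb xnqea ichp
Hunk 2: at line 1 remove [ziuo,oqcjy,fzwe] add [tkma,vxz,xxt] -> 16 lines: blo ylna tkma vxz xxt vqo fnho svnv zai hin hdab chhc fing xijyb xnqea ichp
Hunk 3: at line 6 remove [fnho] add [niy,wivp,zxv] -> 18 lines: blo ylna tkma vxz xxt vqo niy wivp zxv svnv zai hin hdab chhc fing xijyb xnqea ichp
Final line count: 18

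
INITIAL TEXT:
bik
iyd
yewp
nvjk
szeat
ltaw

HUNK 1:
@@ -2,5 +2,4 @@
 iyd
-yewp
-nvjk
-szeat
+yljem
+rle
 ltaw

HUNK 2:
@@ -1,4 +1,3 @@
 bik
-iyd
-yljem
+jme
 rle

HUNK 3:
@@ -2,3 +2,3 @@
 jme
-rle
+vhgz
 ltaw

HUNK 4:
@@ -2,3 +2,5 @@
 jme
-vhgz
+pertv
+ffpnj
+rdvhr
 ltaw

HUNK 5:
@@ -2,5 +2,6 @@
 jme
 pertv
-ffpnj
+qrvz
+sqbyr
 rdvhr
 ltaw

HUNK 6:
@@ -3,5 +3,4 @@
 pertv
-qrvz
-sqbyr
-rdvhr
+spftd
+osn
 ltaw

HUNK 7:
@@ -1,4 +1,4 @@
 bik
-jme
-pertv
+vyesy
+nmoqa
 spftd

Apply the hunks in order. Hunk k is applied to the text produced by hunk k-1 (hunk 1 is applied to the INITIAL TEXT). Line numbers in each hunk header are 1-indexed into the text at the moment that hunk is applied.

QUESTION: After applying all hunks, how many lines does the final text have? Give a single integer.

Answer: 6

Derivation:
Hunk 1: at line 2 remove [yewp,nvjk,szeat] add [yljem,rle] -> 5 lines: bik iyd yljem rle ltaw
Hunk 2: at line 1 remove [iyd,yljem] add [jme] -> 4 lines: bik jme rle ltaw
Hunk 3: at line 2 remove [rle] add [vhgz] -> 4 lines: bik jme vhgz ltaw
Hunk 4: at line 2 remove [vhgz] add [pertv,ffpnj,rdvhr] -> 6 lines: bik jme pertv ffpnj rdvhr ltaw
Hunk 5: at line 2 remove [ffpnj] add [qrvz,sqbyr] -> 7 lines: bik jme pertv qrvz sqbyr rdvhr ltaw
Hunk 6: at line 3 remove [qrvz,sqbyr,rdvhr] add [spftd,osn] -> 6 lines: bik jme pertv spftd osn ltaw
Hunk 7: at line 1 remove [jme,pertv] add [vyesy,nmoqa] -> 6 lines: bik vyesy nmoqa spftd osn ltaw
Final line count: 6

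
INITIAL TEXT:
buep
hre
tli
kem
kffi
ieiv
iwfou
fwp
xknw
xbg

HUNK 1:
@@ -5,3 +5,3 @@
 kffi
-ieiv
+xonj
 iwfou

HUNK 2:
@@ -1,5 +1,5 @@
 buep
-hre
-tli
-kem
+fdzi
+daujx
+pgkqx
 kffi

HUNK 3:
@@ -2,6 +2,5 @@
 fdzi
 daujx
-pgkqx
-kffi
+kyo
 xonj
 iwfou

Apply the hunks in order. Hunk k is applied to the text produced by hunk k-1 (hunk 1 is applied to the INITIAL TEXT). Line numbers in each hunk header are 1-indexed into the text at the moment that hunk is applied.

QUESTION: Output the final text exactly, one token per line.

Answer: buep
fdzi
daujx
kyo
xonj
iwfou
fwp
xknw
xbg

Derivation:
Hunk 1: at line 5 remove [ieiv] add [xonj] -> 10 lines: buep hre tli kem kffi xonj iwfou fwp xknw xbg
Hunk 2: at line 1 remove [hre,tli,kem] add [fdzi,daujx,pgkqx] -> 10 lines: buep fdzi daujx pgkqx kffi xonj iwfou fwp xknw xbg
Hunk 3: at line 2 remove [pgkqx,kffi] add [kyo] -> 9 lines: buep fdzi daujx kyo xonj iwfou fwp xknw xbg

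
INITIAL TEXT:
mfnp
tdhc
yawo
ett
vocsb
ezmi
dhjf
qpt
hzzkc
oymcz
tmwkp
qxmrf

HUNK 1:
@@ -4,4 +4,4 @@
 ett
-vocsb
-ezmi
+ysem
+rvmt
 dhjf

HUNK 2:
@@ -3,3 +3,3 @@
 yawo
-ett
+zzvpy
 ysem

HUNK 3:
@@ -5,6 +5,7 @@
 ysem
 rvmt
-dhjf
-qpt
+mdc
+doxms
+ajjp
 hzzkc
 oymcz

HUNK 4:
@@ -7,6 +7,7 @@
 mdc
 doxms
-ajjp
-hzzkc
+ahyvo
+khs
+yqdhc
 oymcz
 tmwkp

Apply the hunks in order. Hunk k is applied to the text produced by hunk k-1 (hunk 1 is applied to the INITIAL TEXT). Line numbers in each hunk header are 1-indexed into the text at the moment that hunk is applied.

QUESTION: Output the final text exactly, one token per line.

Hunk 1: at line 4 remove [vocsb,ezmi] add [ysem,rvmt] -> 12 lines: mfnp tdhc yawo ett ysem rvmt dhjf qpt hzzkc oymcz tmwkp qxmrf
Hunk 2: at line 3 remove [ett] add [zzvpy] -> 12 lines: mfnp tdhc yawo zzvpy ysem rvmt dhjf qpt hzzkc oymcz tmwkp qxmrf
Hunk 3: at line 5 remove [dhjf,qpt] add [mdc,doxms,ajjp] -> 13 lines: mfnp tdhc yawo zzvpy ysem rvmt mdc doxms ajjp hzzkc oymcz tmwkp qxmrf
Hunk 4: at line 7 remove [ajjp,hzzkc] add [ahyvo,khs,yqdhc] -> 14 lines: mfnp tdhc yawo zzvpy ysem rvmt mdc doxms ahyvo khs yqdhc oymcz tmwkp qxmrf

Answer: mfnp
tdhc
yawo
zzvpy
ysem
rvmt
mdc
doxms
ahyvo
khs
yqdhc
oymcz
tmwkp
qxmrf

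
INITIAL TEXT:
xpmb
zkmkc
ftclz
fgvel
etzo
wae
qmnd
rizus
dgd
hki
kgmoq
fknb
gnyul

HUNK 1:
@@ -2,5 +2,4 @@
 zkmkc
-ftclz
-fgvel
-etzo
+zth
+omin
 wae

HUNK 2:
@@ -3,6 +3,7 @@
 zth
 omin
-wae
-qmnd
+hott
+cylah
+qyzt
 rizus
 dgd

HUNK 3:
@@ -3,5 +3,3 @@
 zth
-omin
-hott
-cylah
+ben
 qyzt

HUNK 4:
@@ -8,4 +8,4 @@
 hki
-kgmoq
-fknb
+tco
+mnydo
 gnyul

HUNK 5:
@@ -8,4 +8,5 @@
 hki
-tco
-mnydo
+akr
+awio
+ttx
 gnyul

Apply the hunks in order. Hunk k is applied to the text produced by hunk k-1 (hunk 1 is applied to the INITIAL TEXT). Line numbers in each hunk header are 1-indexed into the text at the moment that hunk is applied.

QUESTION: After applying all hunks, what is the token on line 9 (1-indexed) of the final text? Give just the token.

Answer: akr

Derivation:
Hunk 1: at line 2 remove [ftclz,fgvel,etzo] add [zth,omin] -> 12 lines: xpmb zkmkc zth omin wae qmnd rizus dgd hki kgmoq fknb gnyul
Hunk 2: at line 3 remove [wae,qmnd] add [hott,cylah,qyzt] -> 13 lines: xpmb zkmkc zth omin hott cylah qyzt rizus dgd hki kgmoq fknb gnyul
Hunk 3: at line 3 remove [omin,hott,cylah] add [ben] -> 11 lines: xpmb zkmkc zth ben qyzt rizus dgd hki kgmoq fknb gnyul
Hunk 4: at line 8 remove [kgmoq,fknb] add [tco,mnydo] -> 11 lines: xpmb zkmkc zth ben qyzt rizus dgd hki tco mnydo gnyul
Hunk 5: at line 8 remove [tco,mnydo] add [akr,awio,ttx] -> 12 lines: xpmb zkmkc zth ben qyzt rizus dgd hki akr awio ttx gnyul
Final line 9: akr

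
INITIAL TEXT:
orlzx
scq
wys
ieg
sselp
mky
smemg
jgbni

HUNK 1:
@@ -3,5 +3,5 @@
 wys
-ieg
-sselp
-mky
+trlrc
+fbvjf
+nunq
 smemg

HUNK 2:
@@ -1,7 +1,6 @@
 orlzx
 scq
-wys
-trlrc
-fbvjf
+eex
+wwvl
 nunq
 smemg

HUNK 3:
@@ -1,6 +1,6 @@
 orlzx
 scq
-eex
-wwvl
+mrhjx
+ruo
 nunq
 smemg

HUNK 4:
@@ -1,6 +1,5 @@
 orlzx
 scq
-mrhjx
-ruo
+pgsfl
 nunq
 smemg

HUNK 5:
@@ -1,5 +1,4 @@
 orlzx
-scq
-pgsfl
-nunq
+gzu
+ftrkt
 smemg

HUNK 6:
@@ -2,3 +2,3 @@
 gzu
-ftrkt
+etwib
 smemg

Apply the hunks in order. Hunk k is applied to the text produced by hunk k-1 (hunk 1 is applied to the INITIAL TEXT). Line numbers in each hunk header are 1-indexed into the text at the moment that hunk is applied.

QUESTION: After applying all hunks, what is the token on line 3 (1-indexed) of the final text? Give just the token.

Hunk 1: at line 3 remove [ieg,sselp,mky] add [trlrc,fbvjf,nunq] -> 8 lines: orlzx scq wys trlrc fbvjf nunq smemg jgbni
Hunk 2: at line 1 remove [wys,trlrc,fbvjf] add [eex,wwvl] -> 7 lines: orlzx scq eex wwvl nunq smemg jgbni
Hunk 3: at line 1 remove [eex,wwvl] add [mrhjx,ruo] -> 7 lines: orlzx scq mrhjx ruo nunq smemg jgbni
Hunk 4: at line 1 remove [mrhjx,ruo] add [pgsfl] -> 6 lines: orlzx scq pgsfl nunq smemg jgbni
Hunk 5: at line 1 remove [scq,pgsfl,nunq] add [gzu,ftrkt] -> 5 lines: orlzx gzu ftrkt smemg jgbni
Hunk 6: at line 2 remove [ftrkt] add [etwib] -> 5 lines: orlzx gzu etwib smemg jgbni
Final line 3: etwib

Answer: etwib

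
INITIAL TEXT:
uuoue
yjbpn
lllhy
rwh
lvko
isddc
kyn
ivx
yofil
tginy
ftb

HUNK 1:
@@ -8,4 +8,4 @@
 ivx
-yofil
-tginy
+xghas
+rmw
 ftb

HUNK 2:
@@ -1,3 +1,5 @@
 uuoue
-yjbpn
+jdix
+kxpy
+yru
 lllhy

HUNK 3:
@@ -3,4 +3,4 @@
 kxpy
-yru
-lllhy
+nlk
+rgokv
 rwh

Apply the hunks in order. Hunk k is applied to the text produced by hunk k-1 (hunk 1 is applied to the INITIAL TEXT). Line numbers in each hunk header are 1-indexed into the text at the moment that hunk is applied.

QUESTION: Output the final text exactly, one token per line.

Answer: uuoue
jdix
kxpy
nlk
rgokv
rwh
lvko
isddc
kyn
ivx
xghas
rmw
ftb

Derivation:
Hunk 1: at line 8 remove [yofil,tginy] add [xghas,rmw] -> 11 lines: uuoue yjbpn lllhy rwh lvko isddc kyn ivx xghas rmw ftb
Hunk 2: at line 1 remove [yjbpn] add [jdix,kxpy,yru] -> 13 lines: uuoue jdix kxpy yru lllhy rwh lvko isddc kyn ivx xghas rmw ftb
Hunk 3: at line 3 remove [yru,lllhy] add [nlk,rgokv] -> 13 lines: uuoue jdix kxpy nlk rgokv rwh lvko isddc kyn ivx xghas rmw ftb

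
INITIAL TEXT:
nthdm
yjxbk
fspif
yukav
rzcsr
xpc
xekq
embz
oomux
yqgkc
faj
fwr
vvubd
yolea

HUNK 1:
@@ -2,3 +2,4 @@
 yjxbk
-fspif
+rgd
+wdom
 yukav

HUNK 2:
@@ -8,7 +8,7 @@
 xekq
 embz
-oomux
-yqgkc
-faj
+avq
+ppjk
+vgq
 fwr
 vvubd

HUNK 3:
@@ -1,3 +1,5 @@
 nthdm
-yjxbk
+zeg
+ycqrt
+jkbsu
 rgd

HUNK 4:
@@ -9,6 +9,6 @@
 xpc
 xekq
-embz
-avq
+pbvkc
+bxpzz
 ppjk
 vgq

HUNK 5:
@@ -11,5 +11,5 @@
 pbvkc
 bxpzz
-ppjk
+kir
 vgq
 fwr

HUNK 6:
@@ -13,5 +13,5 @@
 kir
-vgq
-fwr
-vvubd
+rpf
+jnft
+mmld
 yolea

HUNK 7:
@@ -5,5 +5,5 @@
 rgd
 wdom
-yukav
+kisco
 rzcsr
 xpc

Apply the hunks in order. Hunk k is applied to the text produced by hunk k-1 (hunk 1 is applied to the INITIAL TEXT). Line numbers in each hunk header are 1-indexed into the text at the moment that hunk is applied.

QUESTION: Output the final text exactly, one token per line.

Answer: nthdm
zeg
ycqrt
jkbsu
rgd
wdom
kisco
rzcsr
xpc
xekq
pbvkc
bxpzz
kir
rpf
jnft
mmld
yolea

Derivation:
Hunk 1: at line 2 remove [fspif] add [rgd,wdom] -> 15 lines: nthdm yjxbk rgd wdom yukav rzcsr xpc xekq embz oomux yqgkc faj fwr vvubd yolea
Hunk 2: at line 8 remove [oomux,yqgkc,faj] add [avq,ppjk,vgq] -> 15 lines: nthdm yjxbk rgd wdom yukav rzcsr xpc xekq embz avq ppjk vgq fwr vvubd yolea
Hunk 3: at line 1 remove [yjxbk] add [zeg,ycqrt,jkbsu] -> 17 lines: nthdm zeg ycqrt jkbsu rgd wdom yukav rzcsr xpc xekq embz avq ppjk vgq fwr vvubd yolea
Hunk 4: at line 9 remove [embz,avq] add [pbvkc,bxpzz] -> 17 lines: nthdm zeg ycqrt jkbsu rgd wdom yukav rzcsr xpc xekq pbvkc bxpzz ppjk vgq fwr vvubd yolea
Hunk 5: at line 11 remove [ppjk] add [kir] -> 17 lines: nthdm zeg ycqrt jkbsu rgd wdom yukav rzcsr xpc xekq pbvkc bxpzz kir vgq fwr vvubd yolea
Hunk 6: at line 13 remove [vgq,fwr,vvubd] add [rpf,jnft,mmld] -> 17 lines: nthdm zeg ycqrt jkbsu rgd wdom yukav rzcsr xpc xekq pbvkc bxpzz kir rpf jnft mmld yolea
Hunk 7: at line 5 remove [yukav] add [kisco] -> 17 lines: nthdm zeg ycqrt jkbsu rgd wdom kisco rzcsr xpc xekq pbvkc bxpzz kir rpf jnft mmld yolea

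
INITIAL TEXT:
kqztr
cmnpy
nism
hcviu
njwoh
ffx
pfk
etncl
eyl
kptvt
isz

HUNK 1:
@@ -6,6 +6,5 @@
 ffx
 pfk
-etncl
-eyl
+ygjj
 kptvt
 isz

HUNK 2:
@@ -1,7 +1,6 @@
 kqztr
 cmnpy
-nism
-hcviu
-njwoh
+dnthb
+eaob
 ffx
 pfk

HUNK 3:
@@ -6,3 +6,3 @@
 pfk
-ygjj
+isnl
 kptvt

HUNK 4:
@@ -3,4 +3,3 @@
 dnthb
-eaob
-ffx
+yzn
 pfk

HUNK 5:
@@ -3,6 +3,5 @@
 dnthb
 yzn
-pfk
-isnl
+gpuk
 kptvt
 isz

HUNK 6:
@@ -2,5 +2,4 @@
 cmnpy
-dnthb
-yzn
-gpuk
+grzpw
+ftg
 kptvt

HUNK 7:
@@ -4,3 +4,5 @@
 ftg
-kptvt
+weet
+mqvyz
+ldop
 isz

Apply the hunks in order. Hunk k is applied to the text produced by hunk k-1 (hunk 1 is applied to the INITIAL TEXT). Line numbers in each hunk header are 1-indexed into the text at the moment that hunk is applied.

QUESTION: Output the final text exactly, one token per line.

Answer: kqztr
cmnpy
grzpw
ftg
weet
mqvyz
ldop
isz

Derivation:
Hunk 1: at line 6 remove [etncl,eyl] add [ygjj] -> 10 lines: kqztr cmnpy nism hcviu njwoh ffx pfk ygjj kptvt isz
Hunk 2: at line 1 remove [nism,hcviu,njwoh] add [dnthb,eaob] -> 9 lines: kqztr cmnpy dnthb eaob ffx pfk ygjj kptvt isz
Hunk 3: at line 6 remove [ygjj] add [isnl] -> 9 lines: kqztr cmnpy dnthb eaob ffx pfk isnl kptvt isz
Hunk 4: at line 3 remove [eaob,ffx] add [yzn] -> 8 lines: kqztr cmnpy dnthb yzn pfk isnl kptvt isz
Hunk 5: at line 3 remove [pfk,isnl] add [gpuk] -> 7 lines: kqztr cmnpy dnthb yzn gpuk kptvt isz
Hunk 6: at line 2 remove [dnthb,yzn,gpuk] add [grzpw,ftg] -> 6 lines: kqztr cmnpy grzpw ftg kptvt isz
Hunk 7: at line 4 remove [kptvt] add [weet,mqvyz,ldop] -> 8 lines: kqztr cmnpy grzpw ftg weet mqvyz ldop isz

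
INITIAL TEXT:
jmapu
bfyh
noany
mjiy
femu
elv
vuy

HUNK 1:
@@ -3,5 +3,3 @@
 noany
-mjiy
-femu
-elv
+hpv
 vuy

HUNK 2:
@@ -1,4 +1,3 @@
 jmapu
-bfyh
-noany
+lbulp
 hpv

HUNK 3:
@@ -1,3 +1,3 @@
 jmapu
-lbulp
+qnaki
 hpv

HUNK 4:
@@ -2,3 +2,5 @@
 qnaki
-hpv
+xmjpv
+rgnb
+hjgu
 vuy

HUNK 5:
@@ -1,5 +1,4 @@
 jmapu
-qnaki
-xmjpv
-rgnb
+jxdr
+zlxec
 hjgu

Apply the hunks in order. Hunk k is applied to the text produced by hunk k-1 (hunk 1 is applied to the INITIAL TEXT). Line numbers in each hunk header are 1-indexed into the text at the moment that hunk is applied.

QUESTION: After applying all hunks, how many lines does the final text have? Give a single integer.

Hunk 1: at line 3 remove [mjiy,femu,elv] add [hpv] -> 5 lines: jmapu bfyh noany hpv vuy
Hunk 2: at line 1 remove [bfyh,noany] add [lbulp] -> 4 lines: jmapu lbulp hpv vuy
Hunk 3: at line 1 remove [lbulp] add [qnaki] -> 4 lines: jmapu qnaki hpv vuy
Hunk 4: at line 2 remove [hpv] add [xmjpv,rgnb,hjgu] -> 6 lines: jmapu qnaki xmjpv rgnb hjgu vuy
Hunk 5: at line 1 remove [qnaki,xmjpv,rgnb] add [jxdr,zlxec] -> 5 lines: jmapu jxdr zlxec hjgu vuy
Final line count: 5

Answer: 5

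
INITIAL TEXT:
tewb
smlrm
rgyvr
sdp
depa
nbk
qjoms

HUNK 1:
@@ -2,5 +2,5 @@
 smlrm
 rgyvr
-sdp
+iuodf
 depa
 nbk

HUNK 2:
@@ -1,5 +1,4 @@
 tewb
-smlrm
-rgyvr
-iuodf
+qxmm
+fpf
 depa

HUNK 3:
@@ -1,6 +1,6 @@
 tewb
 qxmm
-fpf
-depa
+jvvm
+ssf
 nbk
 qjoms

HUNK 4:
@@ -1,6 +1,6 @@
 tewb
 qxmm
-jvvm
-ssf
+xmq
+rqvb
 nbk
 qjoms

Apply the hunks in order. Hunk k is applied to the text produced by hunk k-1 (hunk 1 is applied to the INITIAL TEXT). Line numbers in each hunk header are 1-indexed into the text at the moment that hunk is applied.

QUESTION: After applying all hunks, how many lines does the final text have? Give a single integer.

Hunk 1: at line 2 remove [sdp] add [iuodf] -> 7 lines: tewb smlrm rgyvr iuodf depa nbk qjoms
Hunk 2: at line 1 remove [smlrm,rgyvr,iuodf] add [qxmm,fpf] -> 6 lines: tewb qxmm fpf depa nbk qjoms
Hunk 3: at line 1 remove [fpf,depa] add [jvvm,ssf] -> 6 lines: tewb qxmm jvvm ssf nbk qjoms
Hunk 4: at line 1 remove [jvvm,ssf] add [xmq,rqvb] -> 6 lines: tewb qxmm xmq rqvb nbk qjoms
Final line count: 6

Answer: 6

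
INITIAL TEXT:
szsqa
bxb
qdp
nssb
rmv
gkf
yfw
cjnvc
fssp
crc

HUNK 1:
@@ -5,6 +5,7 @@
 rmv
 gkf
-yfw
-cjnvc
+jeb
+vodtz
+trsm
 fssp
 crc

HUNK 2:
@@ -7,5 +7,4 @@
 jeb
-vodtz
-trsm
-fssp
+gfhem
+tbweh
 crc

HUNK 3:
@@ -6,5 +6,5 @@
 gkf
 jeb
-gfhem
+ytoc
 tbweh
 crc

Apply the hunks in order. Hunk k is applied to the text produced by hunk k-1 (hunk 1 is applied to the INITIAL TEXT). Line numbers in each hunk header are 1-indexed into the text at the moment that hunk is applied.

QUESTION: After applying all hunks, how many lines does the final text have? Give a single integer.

Answer: 10

Derivation:
Hunk 1: at line 5 remove [yfw,cjnvc] add [jeb,vodtz,trsm] -> 11 lines: szsqa bxb qdp nssb rmv gkf jeb vodtz trsm fssp crc
Hunk 2: at line 7 remove [vodtz,trsm,fssp] add [gfhem,tbweh] -> 10 lines: szsqa bxb qdp nssb rmv gkf jeb gfhem tbweh crc
Hunk 3: at line 6 remove [gfhem] add [ytoc] -> 10 lines: szsqa bxb qdp nssb rmv gkf jeb ytoc tbweh crc
Final line count: 10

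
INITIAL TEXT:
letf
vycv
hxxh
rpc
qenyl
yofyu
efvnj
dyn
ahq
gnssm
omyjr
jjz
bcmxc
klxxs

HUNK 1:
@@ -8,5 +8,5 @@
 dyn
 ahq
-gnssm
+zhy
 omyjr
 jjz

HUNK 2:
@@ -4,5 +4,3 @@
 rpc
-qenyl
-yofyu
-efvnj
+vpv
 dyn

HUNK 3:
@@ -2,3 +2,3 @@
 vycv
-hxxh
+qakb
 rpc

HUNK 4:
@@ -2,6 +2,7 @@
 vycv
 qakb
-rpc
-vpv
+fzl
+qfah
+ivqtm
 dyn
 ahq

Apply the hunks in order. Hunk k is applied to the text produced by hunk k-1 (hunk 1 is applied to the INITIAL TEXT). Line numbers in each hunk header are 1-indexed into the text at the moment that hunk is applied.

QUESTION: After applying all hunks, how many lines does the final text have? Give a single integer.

Answer: 13

Derivation:
Hunk 1: at line 8 remove [gnssm] add [zhy] -> 14 lines: letf vycv hxxh rpc qenyl yofyu efvnj dyn ahq zhy omyjr jjz bcmxc klxxs
Hunk 2: at line 4 remove [qenyl,yofyu,efvnj] add [vpv] -> 12 lines: letf vycv hxxh rpc vpv dyn ahq zhy omyjr jjz bcmxc klxxs
Hunk 3: at line 2 remove [hxxh] add [qakb] -> 12 lines: letf vycv qakb rpc vpv dyn ahq zhy omyjr jjz bcmxc klxxs
Hunk 4: at line 2 remove [rpc,vpv] add [fzl,qfah,ivqtm] -> 13 lines: letf vycv qakb fzl qfah ivqtm dyn ahq zhy omyjr jjz bcmxc klxxs
Final line count: 13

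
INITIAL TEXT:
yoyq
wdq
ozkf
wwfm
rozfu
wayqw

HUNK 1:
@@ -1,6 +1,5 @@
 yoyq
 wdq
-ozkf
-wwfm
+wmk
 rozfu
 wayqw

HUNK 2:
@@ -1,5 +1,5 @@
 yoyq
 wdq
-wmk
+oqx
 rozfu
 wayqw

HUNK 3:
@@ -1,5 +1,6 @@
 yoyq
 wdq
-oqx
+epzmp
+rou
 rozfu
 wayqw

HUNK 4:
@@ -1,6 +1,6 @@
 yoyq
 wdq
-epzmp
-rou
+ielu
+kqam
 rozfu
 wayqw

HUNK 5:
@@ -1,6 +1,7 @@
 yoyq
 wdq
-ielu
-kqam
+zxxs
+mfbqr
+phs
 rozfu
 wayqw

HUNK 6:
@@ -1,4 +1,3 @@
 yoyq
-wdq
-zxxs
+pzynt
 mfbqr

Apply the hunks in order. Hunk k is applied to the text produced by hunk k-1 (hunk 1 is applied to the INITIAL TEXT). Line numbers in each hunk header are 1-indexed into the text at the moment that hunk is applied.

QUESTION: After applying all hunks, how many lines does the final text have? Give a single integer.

Hunk 1: at line 1 remove [ozkf,wwfm] add [wmk] -> 5 lines: yoyq wdq wmk rozfu wayqw
Hunk 2: at line 1 remove [wmk] add [oqx] -> 5 lines: yoyq wdq oqx rozfu wayqw
Hunk 3: at line 1 remove [oqx] add [epzmp,rou] -> 6 lines: yoyq wdq epzmp rou rozfu wayqw
Hunk 4: at line 1 remove [epzmp,rou] add [ielu,kqam] -> 6 lines: yoyq wdq ielu kqam rozfu wayqw
Hunk 5: at line 1 remove [ielu,kqam] add [zxxs,mfbqr,phs] -> 7 lines: yoyq wdq zxxs mfbqr phs rozfu wayqw
Hunk 6: at line 1 remove [wdq,zxxs] add [pzynt] -> 6 lines: yoyq pzynt mfbqr phs rozfu wayqw
Final line count: 6

Answer: 6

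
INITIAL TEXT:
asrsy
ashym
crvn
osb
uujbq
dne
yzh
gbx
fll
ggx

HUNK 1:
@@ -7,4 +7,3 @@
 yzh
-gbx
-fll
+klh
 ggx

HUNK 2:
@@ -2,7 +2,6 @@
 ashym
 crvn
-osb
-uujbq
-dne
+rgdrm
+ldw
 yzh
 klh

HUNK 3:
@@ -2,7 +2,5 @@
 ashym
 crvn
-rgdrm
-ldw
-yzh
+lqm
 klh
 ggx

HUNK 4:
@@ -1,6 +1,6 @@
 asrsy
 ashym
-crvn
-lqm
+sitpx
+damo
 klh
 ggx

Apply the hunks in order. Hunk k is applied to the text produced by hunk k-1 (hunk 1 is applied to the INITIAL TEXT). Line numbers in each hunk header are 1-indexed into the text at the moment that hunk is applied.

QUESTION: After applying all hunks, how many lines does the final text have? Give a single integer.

Answer: 6

Derivation:
Hunk 1: at line 7 remove [gbx,fll] add [klh] -> 9 lines: asrsy ashym crvn osb uujbq dne yzh klh ggx
Hunk 2: at line 2 remove [osb,uujbq,dne] add [rgdrm,ldw] -> 8 lines: asrsy ashym crvn rgdrm ldw yzh klh ggx
Hunk 3: at line 2 remove [rgdrm,ldw,yzh] add [lqm] -> 6 lines: asrsy ashym crvn lqm klh ggx
Hunk 4: at line 1 remove [crvn,lqm] add [sitpx,damo] -> 6 lines: asrsy ashym sitpx damo klh ggx
Final line count: 6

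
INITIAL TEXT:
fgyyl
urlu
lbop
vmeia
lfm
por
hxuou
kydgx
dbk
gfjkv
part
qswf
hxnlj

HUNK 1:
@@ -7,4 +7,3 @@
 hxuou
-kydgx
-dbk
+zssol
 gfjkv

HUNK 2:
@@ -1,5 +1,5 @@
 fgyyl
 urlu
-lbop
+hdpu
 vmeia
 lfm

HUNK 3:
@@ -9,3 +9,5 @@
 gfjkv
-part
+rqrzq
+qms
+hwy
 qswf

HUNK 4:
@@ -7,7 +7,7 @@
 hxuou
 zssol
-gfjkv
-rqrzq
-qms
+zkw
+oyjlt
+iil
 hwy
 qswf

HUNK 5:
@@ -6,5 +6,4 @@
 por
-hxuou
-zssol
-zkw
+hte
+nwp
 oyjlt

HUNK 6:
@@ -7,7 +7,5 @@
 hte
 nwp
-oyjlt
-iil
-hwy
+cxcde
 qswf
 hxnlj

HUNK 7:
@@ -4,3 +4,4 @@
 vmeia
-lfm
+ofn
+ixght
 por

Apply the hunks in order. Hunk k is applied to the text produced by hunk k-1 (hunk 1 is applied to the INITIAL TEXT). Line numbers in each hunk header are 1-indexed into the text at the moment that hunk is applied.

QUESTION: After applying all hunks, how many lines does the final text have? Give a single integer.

Answer: 12

Derivation:
Hunk 1: at line 7 remove [kydgx,dbk] add [zssol] -> 12 lines: fgyyl urlu lbop vmeia lfm por hxuou zssol gfjkv part qswf hxnlj
Hunk 2: at line 1 remove [lbop] add [hdpu] -> 12 lines: fgyyl urlu hdpu vmeia lfm por hxuou zssol gfjkv part qswf hxnlj
Hunk 3: at line 9 remove [part] add [rqrzq,qms,hwy] -> 14 lines: fgyyl urlu hdpu vmeia lfm por hxuou zssol gfjkv rqrzq qms hwy qswf hxnlj
Hunk 4: at line 7 remove [gfjkv,rqrzq,qms] add [zkw,oyjlt,iil] -> 14 lines: fgyyl urlu hdpu vmeia lfm por hxuou zssol zkw oyjlt iil hwy qswf hxnlj
Hunk 5: at line 6 remove [hxuou,zssol,zkw] add [hte,nwp] -> 13 lines: fgyyl urlu hdpu vmeia lfm por hte nwp oyjlt iil hwy qswf hxnlj
Hunk 6: at line 7 remove [oyjlt,iil,hwy] add [cxcde] -> 11 lines: fgyyl urlu hdpu vmeia lfm por hte nwp cxcde qswf hxnlj
Hunk 7: at line 4 remove [lfm] add [ofn,ixght] -> 12 lines: fgyyl urlu hdpu vmeia ofn ixght por hte nwp cxcde qswf hxnlj
Final line count: 12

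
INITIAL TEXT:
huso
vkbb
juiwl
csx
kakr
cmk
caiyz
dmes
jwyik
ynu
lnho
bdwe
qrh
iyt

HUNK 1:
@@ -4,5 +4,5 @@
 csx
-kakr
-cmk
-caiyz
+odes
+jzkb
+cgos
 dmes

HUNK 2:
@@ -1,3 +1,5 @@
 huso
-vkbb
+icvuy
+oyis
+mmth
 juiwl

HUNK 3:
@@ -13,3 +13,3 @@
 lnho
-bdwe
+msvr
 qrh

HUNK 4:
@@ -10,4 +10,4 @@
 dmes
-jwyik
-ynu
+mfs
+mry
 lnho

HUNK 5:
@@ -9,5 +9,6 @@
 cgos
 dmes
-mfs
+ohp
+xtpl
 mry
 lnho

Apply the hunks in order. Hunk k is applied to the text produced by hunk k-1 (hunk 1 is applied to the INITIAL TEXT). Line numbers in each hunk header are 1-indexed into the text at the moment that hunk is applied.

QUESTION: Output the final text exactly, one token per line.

Hunk 1: at line 4 remove [kakr,cmk,caiyz] add [odes,jzkb,cgos] -> 14 lines: huso vkbb juiwl csx odes jzkb cgos dmes jwyik ynu lnho bdwe qrh iyt
Hunk 2: at line 1 remove [vkbb] add [icvuy,oyis,mmth] -> 16 lines: huso icvuy oyis mmth juiwl csx odes jzkb cgos dmes jwyik ynu lnho bdwe qrh iyt
Hunk 3: at line 13 remove [bdwe] add [msvr] -> 16 lines: huso icvuy oyis mmth juiwl csx odes jzkb cgos dmes jwyik ynu lnho msvr qrh iyt
Hunk 4: at line 10 remove [jwyik,ynu] add [mfs,mry] -> 16 lines: huso icvuy oyis mmth juiwl csx odes jzkb cgos dmes mfs mry lnho msvr qrh iyt
Hunk 5: at line 9 remove [mfs] add [ohp,xtpl] -> 17 lines: huso icvuy oyis mmth juiwl csx odes jzkb cgos dmes ohp xtpl mry lnho msvr qrh iyt

Answer: huso
icvuy
oyis
mmth
juiwl
csx
odes
jzkb
cgos
dmes
ohp
xtpl
mry
lnho
msvr
qrh
iyt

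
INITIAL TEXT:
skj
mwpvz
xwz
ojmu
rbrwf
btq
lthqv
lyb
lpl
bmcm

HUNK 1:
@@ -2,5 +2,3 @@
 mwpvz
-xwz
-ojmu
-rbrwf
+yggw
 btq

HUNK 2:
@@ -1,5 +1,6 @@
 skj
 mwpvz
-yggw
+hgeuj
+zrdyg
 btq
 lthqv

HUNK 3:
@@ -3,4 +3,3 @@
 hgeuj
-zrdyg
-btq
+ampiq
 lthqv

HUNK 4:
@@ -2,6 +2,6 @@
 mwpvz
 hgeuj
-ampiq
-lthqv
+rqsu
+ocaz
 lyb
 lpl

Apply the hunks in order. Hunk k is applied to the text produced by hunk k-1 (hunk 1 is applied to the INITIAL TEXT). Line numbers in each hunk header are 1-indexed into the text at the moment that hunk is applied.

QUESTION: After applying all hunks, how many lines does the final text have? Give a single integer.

Hunk 1: at line 2 remove [xwz,ojmu,rbrwf] add [yggw] -> 8 lines: skj mwpvz yggw btq lthqv lyb lpl bmcm
Hunk 2: at line 1 remove [yggw] add [hgeuj,zrdyg] -> 9 lines: skj mwpvz hgeuj zrdyg btq lthqv lyb lpl bmcm
Hunk 3: at line 3 remove [zrdyg,btq] add [ampiq] -> 8 lines: skj mwpvz hgeuj ampiq lthqv lyb lpl bmcm
Hunk 4: at line 2 remove [ampiq,lthqv] add [rqsu,ocaz] -> 8 lines: skj mwpvz hgeuj rqsu ocaz lyb lpl bmcm
Final line count: 8

Answer: 8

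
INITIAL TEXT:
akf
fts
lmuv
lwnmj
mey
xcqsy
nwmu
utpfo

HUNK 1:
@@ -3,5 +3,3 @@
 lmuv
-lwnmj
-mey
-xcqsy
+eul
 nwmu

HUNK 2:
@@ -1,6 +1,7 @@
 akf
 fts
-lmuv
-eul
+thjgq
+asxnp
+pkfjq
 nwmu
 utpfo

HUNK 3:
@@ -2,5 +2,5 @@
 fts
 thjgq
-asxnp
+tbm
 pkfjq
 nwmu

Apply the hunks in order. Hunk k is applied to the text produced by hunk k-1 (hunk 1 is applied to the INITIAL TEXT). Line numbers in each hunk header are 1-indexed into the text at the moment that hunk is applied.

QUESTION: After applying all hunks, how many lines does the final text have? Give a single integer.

Hunk 1: at line 3 remove [lwnmj,mey,xcqsy] add [eul] -> 6 lines: akf fts lmuv eul nwmu utpfo
Hunk 2: at line 1 remove [lmuv,eul] add [thjgq,asxnp,pkfjq] -> 7 lines: akf fts thjgq asxnp pkfjq nwmu utpfo
Hunk 3: at line 2 remove [asxnp] add [tbm] -> 7 lines: akf fts thjgq tbm pkfjq nwmu utpfo
Final line count: 7

Answer: 7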